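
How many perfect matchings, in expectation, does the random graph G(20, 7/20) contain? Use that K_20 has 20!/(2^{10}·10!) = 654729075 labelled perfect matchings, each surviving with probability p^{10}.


K_20 has 20!/(2^{10}·10!) = 654729075 labelled perfect matchings.
For each such perfect matching H, let X_H = 1 if all 10 edges of H are present in G. Then P[X_H = 1] = p^{10} = (7/20)^{10} = 282475249/10240000000000.
By linearity of expectation: E[X] = Σ_H E[X_H] = 654729075 · p^{10} = 654729075 · 282475249/10240000000000 = 7397790339526587/409600000000.
Numerically: E[X] ≈ 18061.

E[X] = 654729075 · (7/20)^{10} = 7397790339526587/409600000000 ≈ 18061.


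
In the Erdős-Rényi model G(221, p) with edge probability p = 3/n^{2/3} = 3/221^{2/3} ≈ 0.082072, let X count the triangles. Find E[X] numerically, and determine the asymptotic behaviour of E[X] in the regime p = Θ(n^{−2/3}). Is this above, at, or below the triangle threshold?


Number of potential triangles: C(221, 3) = 1774630.
Each occurs with probability p³ ≈ (0.082072)³ ≈ 5.5281423e-04.
By linearity: E[X] = C(221, 3)·p³ ≈ 1774630 · 5.5281423e-04 ≈ 981.04072.
Since α = 2/3 < 1, p = c/n^{2/3} ≫ 1/n is above the triangle threshold p ~ 1/n. Asymptotically E[X] ~ (c³/6)·n^{3(1−α)} = (3³/6)·n^{1} → ∞; triangles are abundant w.h.p.

E[X] ≈ 981.04072; in regime p = Θ(1/n^{2/3}) E[X] diverges (above the triangle threshold p ~ 1/n).


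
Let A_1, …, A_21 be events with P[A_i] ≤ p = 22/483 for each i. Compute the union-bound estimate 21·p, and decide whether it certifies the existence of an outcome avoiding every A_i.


Union bound: P[∪_{i=1}^{21} A_i] ≤ Σ_i P[A_i] ≤ 21·p = 21·(22/483) = 22/23.
Numerically: 22/23 ≈ 0.95652.
Is 22/23 < 1? YES.
Since P[∪ A_i] ≤ 22/23 < 1, the complement has P[∩ A_i^c] ≥ 1 − 22/23 = 1/23 > 0, so some outcome avoids every A_i.

21·p = 22/23 ≈ 0.95652; existence CERTIFIED by the union bound.


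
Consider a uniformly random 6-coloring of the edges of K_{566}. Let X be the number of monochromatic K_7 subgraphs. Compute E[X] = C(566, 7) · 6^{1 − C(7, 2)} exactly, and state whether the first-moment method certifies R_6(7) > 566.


E[X] = C(566, 7) · 6^{1 − 21} = 3557206237959440 · 6^{−20} = 3557206237959440/3656158440062976.
As a reduced fraction: E[X] = 222325389872465/228509902503936 ≈ 0.973.
Is E[X] < 1? YES.
Since E[X] < 1, there exists a 6-coloring of K_{566} with no monochromatic K_7; hence R_6(7) > 566.

E[X] = 222325389872465/228509902503936 ≈ 0.973; E[X] < 1, so R_6(7) > 566.


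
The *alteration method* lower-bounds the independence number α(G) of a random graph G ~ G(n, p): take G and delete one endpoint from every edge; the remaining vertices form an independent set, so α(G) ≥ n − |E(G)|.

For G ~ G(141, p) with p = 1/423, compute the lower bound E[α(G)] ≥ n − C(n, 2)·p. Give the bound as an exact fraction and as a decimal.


E[|E(G)|] = C(141, 2)·p = 9870 · (1/423) = 70/3.
E[α(G)] ≥ n − E[|E(G)|] = 141 − 70/3 = 353/3.
Numerically: ≈ 117.66667.
(This is only a lower bound; the true E[α(G)] may be larger.)

E[α(G)] ≥ 353/3 ≈ 117.66667.


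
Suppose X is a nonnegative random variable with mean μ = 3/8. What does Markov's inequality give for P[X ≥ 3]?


μ = E[X] = 3/8, a = 3.
Markov: P[X ≥ 3] ≤ μ/a = (3/8)/3 = 1/8.
Numerically: ≈ 0.12500.
(Since a = 3 > μ = 0.37500, the bound 1/8 is < 1 and informative.)

P[X ≥ 3] ≤ 1/8 ≈ 0.12500.


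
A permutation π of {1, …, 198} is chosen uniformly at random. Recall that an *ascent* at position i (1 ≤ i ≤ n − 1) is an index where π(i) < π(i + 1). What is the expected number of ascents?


Write X = Σ X_I over i = 1, …, 197, with X_I the indicator of one ascent.
There are 197 indicators.
For each fixed i, the pair (π(i), π(i+1)) is a uniformly random ordered pair of distinct values from {1, …, 198}; by symmetry P[π(i) < π(i+1)] = 1/2.
By linearity: E[X] = 197 · (1/2) = (198 − 1) · (1/2) = 197/2 ≈ 98.5000.

E[X] = 197/2 = 98.5000.


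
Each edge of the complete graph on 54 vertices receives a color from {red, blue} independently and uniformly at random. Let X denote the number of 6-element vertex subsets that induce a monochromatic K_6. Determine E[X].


Let X = Σ_S X_S over the C(54, 6) = 25827165 subsets S of size 6, where X_S = 1 if the K_6 on S is monochromatic.
For a fixed S, the K_6 on S has C(6, 2) = 15 edges. P[all 15 edges red] = (1/2)^15, and likewise for blue, so P[monochromatic] = 2·(1/2)^15 = 2^{1 − 15} = 1/16384.
Summing: E[X] = C(54, 6) · 2^{1 − 15} = 25827165 · 1/16384 = 25827165/16384.
Numerically: E[X] ≈ 1576.3651.

E[X] = C(54,6)·2^(1−C(6,2)) = 25827165/16384 ≈ 1576.3651.


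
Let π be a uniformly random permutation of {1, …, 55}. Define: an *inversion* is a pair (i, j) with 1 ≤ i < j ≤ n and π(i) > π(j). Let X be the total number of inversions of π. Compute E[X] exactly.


Write X = Σ X_I over the C(55, 2) = 1485 pairs i < j, with X_I the indicator of one inversion.
There are 1485 indicators.
For each fixed pair i < j, the values π(i) and π(j) are two distinct elements of {1, …, 55} in uniformly random order; by symmetry P[π(i) > π(j)] = 1/2.
By linearity: E[X] = 1485 · (1/2) = C(55, 2) · (1/2) = 1485/2 = 1485/2 ≈ 742.500.

E[X] = 1485/2 = 742.500.


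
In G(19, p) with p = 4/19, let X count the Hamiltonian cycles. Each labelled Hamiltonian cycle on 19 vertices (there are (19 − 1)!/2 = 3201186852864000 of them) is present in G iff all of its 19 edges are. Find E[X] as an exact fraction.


K_19 has (19 − 1)!/2 = 3201186852864000 labelled Hamiltonian cycles.
For each such Hamiltonian cycle H, let X_H = 1 if all 19 edges of H are present in G. Then P[X_H = 1] = p^{19} = (4/19)^{19} = 274877906944/1978419655660313589123979.
Summing the indicators: E[X] = Σ_H E[X_H] = 3201186852864000 · p^{19} = 3201186852864000 · 274877906944/1978419655660313589123979 = 879935541851906811887616000/1978419655660313589123979.
Numerically: E[X] ≈ 444.77.

E[X] = 3201186852864000 · (4/19)^{19} = 879935541851906811887616000/1978419655660313589123979 ≈ 444.77.


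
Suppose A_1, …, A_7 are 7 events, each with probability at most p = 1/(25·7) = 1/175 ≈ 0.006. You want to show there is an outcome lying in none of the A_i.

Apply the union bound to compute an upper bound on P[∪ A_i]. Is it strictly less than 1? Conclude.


Union bound: P[∪_{i=1}^{7} A_i] ≤ Σ_i P[A_i] ≤ 7·p = 7·(1/175) = 1/25.
Numerically: 1/25 ≈ 0.040.
Is 1/25 < 1? YES.
Since P[∪ A_i] ≤ 1/25 < 1, the complement has P[∩ A_i^c] ≥ 1 − 1/25 = 24/25 > 0, so some outcome avoids every A_i.

7·p = 1/25 ≈ 0.040; existence CERTIFIED by the union bound.


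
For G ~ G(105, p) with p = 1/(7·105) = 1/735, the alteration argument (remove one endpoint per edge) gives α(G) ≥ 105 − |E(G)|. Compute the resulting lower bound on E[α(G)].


E[|E(G)|] = C(105, 2)·p = 5460 · (1/735) = 52/7.
E[α(G)] ≥ n − E[|E(G)|] = 105 − 52/7 = 683/7.
Numerically: ≈ 97.571.
(This is only a lower bound; the true E[α(G)] may be larger.)

E[α(G)] ≥ 683/7 ≈ 97.571.


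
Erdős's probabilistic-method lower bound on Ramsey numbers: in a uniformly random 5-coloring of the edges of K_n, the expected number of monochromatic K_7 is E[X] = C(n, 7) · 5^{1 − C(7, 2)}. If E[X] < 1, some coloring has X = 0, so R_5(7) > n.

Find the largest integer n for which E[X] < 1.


We need C(n, 7) · 5^{1 − 21} < 1, i.e. C(n, 7) < 5^{21 − 1} = 95367431640625.
Check values of n near the boundary:
  n = 334: C(334, 7) = 86359460961576; 86359460961576 < 95367431640625? YES
  n = 335: C(335, 7) = 88202498238195; 88202498238195 < 95367431640625? YES
  n = 336: C(336, 7) = 90079147136880; 90079147136880 < 95367431640625? YES
  n = 337: C(337, 7) = 91989916924632; 91989916924632 < 95367431640625? YES
  n = 338: C(338, 7) = 93935323022736; 93935323022736 < 95367431640625? YES
  n = 339: C(339, 7) = 95915887062372; 95915887062372 < 95367431640625? NO
  n = 340: C(340, 7) = 97932136940560; 97932136940560 < 95367431640625? NO
  n = 341: C(341, 7) = 99984606876440; 99984606876440 < 95367431640625? NO
The largest n with C(n, 7) < 95367431640625 is n = 338 (where E[X] = 93935323022736/95367431640625 ≈ 0.98498). Hence R_5(7) > 338, i.e. R_5(7) ≥ 339.

Largest n = 338; hence R_5(7) > 338.


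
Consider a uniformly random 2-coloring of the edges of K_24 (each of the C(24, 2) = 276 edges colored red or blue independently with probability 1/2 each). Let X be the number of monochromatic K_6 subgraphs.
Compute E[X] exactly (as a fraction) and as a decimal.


Let X = Σ_S X_S over the C(24, 6) = 134596 subsets S of size 6, where X_S = 1 if the K_6 on S is monochromatic.
For a fixed S, the K_6 on S has C(6, 2) = 15 edges. P[all 15 edges red] = (1/2)^15, and likewise for blue, so P[monochromatic] = 2·(1/2)^15 = 2^{1 − 15} = 1/16384.
By linearity of expectation: E[X] = C(24, 6) · 2^{1 − 15} = 134596 · 1/16384 = 33649/4096.
Numerically: E[X] ≈ 8.2151.

E[X] = C(24,6)·2^(1−C(6,2)) = 33649/4096 ≈ 8.2151.


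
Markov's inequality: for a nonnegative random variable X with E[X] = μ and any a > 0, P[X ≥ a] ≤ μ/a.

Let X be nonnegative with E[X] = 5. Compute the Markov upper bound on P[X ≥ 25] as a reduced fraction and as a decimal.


μ = E[X] = 5, a = 25.
Markov: P[X ≥ 25] ≤ μ/a = (5)/25 = 1/5.
Numerically: ≈ 0.200000.
(Since a = 25 > μ = 5.000000, the bound 1/5 is < 1 and informative.)

P[X ≥ 25] ≤ 1/5 ≈ 0.200000.


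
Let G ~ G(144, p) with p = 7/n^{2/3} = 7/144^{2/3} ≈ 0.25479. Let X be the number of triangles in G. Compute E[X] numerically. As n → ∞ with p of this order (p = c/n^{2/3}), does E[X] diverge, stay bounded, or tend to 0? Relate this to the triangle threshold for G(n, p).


Number of potential triangles: C(144, 3) = 487344.
Each occurs with probability p³ ≈ (0.25479)³ ≈ 1.6541281e-02.
By linearity: E[X] = C(144, 3)·p³ ≈ 487344 · 1.6541281e-02 ≈ 8061.29398.
Since α = 2/3 < 1, p = c/n^{2/3} ≫ 1/n is above the triangle threshold p ~ 1/n. Asymptotically E[X] ~ (c³/6)·n^{3(1−α)} = (7³/6)·n^{1} → ∞; triangles are abundant w.h.p.

E[X] ≈ 8061.29398; in regime p = Θ(1/n^{2/3}) E[X] diverges (above the triangle threshold p ~ 1/n).


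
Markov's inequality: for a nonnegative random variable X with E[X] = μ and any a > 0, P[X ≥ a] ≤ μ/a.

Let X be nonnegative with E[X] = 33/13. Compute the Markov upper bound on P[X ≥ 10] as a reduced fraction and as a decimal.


μ = E[X] = 33/13, a = 10.
Markov: P[X ≥ 10] ≤ μ/a = (33/13)/10 = 33/130.
Numerically: ≈ 0.253846.
(Since a = 10 > μ = 2.538462, the bound 33/130 is < 1 and informative.)

P[X ≥ 10] ≤ 33/130 ≈ 0.253846.


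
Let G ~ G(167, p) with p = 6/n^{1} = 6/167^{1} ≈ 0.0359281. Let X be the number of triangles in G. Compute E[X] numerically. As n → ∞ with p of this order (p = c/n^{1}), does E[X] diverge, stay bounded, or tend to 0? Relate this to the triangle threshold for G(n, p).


Number of potential triangles: C(167, 3) = 762355.
Each occurs with probability p³ ≈ (0.0359281)³ ≈ 4.63771800e-05.
By linearity: E[X] = C(167, 3)·p³ ≈ 762355 · 4.63771800e-05 ≈ 35.355875.
Here α = 1, so p = 6/n is exactly at the triangle threshold p ~ 1/n. Asymptotically E[X] → c³/6 = 6³/6 = 36 ≈ 36.000000, a bounded constant. In this regime the triangle count is asymptotically Poisson(c³/6).

E[X] ≈ 35.355875; in regime p = Θ(1/n^{1}) E[X] stays bounded (at the triangle threshold p ~ 1/n).


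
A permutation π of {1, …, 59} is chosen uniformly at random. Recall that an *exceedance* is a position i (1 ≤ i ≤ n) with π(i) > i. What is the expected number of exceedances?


Write X = Σ_{i=1}^{59} X_i, where X_i = 1_{π(i) > i}.
For each fixed i, π(i) is uniform over {1, …, 59} (marginal of a uniform permutation), so P[π(i) > i] = (n − i)/n. Summing: Σ_{i=1}^{59} (n − i)/n = (0 + 1 + … + 58)/59 = 59(59 − 1)/(2·59) = (59 − 1)/2.
Hence E[X] = Σ_{i=1}^{59} (59 − i)/59 = 29 ≈ 29.000.

E[X] = 29 = 29.000.


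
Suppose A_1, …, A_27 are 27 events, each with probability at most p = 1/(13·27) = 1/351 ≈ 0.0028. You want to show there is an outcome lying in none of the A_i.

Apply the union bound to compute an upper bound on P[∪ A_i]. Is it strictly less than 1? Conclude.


Union bound: P[∪_{i=1}^{27} A_i] ≤ Σ_i P[A_i] ≤ 27·p = 27·(1/351) = 1/13.
Numerically: 1/13 ≈ 0.0769.
Is 1/13 < 1? YES.
Since P[∪ A_i] ≤ 1/13 < 1, the complement has P[∩ A_i^c] ≥ 1 − 1/13 = 12/13 > 0, so some outcome avoids every A_i.

27·p = 1/13 ≈ 0.0769; existence CERTIFIED by the union bound.


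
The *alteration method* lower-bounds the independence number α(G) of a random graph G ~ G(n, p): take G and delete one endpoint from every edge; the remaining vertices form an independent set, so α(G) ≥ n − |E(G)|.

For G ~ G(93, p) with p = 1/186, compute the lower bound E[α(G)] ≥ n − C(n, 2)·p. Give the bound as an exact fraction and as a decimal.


E[|E(G)|] = C(93, 2)·p = 4278 · (1/186) = 23.
E[α(G)] ≥ n − E[|E(G)|] = 93 − 23 = 70.
Numerically: ≈ 70.0000.
(This is only a lower bound; the true E[α(G)] may be larger.)

E[α(G)] ≥ 70 ≈ 70.0000.


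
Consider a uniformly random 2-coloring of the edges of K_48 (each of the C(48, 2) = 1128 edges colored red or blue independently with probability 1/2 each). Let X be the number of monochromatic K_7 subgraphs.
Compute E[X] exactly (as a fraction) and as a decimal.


Let X = Σ_S X_S over the C(48, 7) = 73629072 subsets S of size 7, where X_S = 1 if the K_7 on S is monochromatic.
For a fixed S, the K_7 on S has C(7, 2) = 21 edges. P[all 21 edges red] = (1/2)^21, and likewise for blue, so P[monochromatic] = 2·(1/2)^21 = 2^{1 − 21} = 1/1048576.
By linearity of expectation: E[X] = C(48, 7) · 2^{1 − 21} = 73629072 · 1/1048576 = 4601817/65536.
Numerically: E[X] ≈ 70.21815.

E[X] = C(48,7)·2^(1−C(7,2)) = 4601817/65536 ≈ 70.21815.


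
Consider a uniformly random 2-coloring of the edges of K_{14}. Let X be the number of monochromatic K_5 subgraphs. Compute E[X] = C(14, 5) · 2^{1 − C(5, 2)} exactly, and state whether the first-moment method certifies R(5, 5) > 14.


E[X] = C(14, 5) · 2^{1 − 10} = 2002 · 2^{−9} = 2002/512.
As a reduced fraction: E[X] = 1001/256 ≈ 3.910.
Is E[X] < 1? NO.
Since E[X] ≥ 1, the first-moment bound is inconclusive at n = 14; it does NOT by itself certify R(5, 5) > 14.

E[X] = 1001/256 ≈ 3.910; E[X] ≥ 1; first-moment method inconclusive here.


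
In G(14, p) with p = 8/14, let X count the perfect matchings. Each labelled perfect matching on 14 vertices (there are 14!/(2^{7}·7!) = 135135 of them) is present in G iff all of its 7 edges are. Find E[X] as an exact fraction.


K_14 has 14!/(2^{7}·7!) = 135135 labelled perfect matchings.
For each such perfect matching H, let X_H = 1 if all 7 edges of H are present in G. Then P[X_H = 1] = p^{7} = (4/7)^{7} = 16384/823543.
By linearity: E[X] = Σ_H E[X_H] = 135135 · p^{7} = 135135 · 16384/823543 = 316293120/117649.
Numerically: E[X] ≈ 2.69e+03.

E[X] = 135135 · (4/7)^{7} = 316293120/117649 ≈ 2.69e+03.


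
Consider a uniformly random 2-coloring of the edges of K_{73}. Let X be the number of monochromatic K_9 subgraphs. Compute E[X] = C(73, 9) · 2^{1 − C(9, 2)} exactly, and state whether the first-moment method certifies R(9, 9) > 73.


E[X] = C(73, 9) · 2^{1 − 36} = 97082021465 · 2^{−35} = 97082021465/34359738368.
As a reduced fraction: E[X] = 97082021465/34359738368 ≈ 2.82546.
Is E[X] < 1? NO.
Since E[X] ≥ 1, the first-moment bound is inconclusive at n = 73; it does NOT by itself certify R(9, 9) > 73.

E[X] = 97082021465/34359738368 ≈ 2.82546; E[X] ≥ 1; first-moment method inconclusive here.


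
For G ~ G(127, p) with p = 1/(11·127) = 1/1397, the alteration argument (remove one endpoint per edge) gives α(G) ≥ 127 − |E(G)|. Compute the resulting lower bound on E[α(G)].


E[|E(G)|] = C(127, 2)·p = 8001 · (1/1397) = 63/11.
E[α(G)] ≥ n − E[|E(G)|] = 127 − 63/11 = 1334/11.
Numerically: ≈ 121.272727.
(This is only a lower bound; the true E[α(G)] may be larger.)

E[α(G)] ≥ 1334/11 ≈ 121.272727.


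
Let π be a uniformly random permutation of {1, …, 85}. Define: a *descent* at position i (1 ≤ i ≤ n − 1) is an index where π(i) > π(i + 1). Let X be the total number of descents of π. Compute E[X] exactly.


Write X = Σ X_I over i = 1, …, 84, with X_I the indicator of one descent.
There are 84 indicators.
For each fixed i, the pair (π(i), π(i+1)) is a uniformly random ordered pair of distinct values from {1, …, 85}; by symmetry P[π(i) > π(i+1)] = 1/2.
By linearity: E[X] = 84 · (1/2) = (85 − 1) · (1/2) = 42 ≈ 42.000000.

E[X] = 42 = 42.000000.


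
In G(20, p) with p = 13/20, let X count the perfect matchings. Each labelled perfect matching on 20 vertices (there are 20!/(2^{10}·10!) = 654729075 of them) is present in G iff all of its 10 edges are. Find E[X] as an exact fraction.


K_20 has 20!/(2^{10}·10!) = 654729075 labelled perfect matchings.
For each such perfect matching H, let X_H = 1 if all 10 edges of H are present in G. Then P[X_H = 1] = p^{10} = (13/20)^{10} = 137858491849/10240000000000.
By linearity: E[X] = Σ_H E[X_H] = 654729075 · p^{10} = 654729075 · 137858491849/10240000000000 = 3610398513967632387/409600000000.
Numerically: E[X] ≈ 8.81445e+06.

E[X] = 654729075 · (13/20)^{10} = 3610398513967632387/409600000000 ≈ 8.81445e+06.


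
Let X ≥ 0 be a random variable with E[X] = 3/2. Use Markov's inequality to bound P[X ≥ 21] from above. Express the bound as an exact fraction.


μ = E[X] = 3/2, a = 21.
Markov: P[X ≥ 21] ≤ μ/a = (3/2)/21 = 1/14.
Numerically: ≈ 0.07143.
(Since a = 21 > μ = 1.50000, the bound 1/14 is < 1 and informative.)

P[X ≥ 21] ≤ 1/14 ≈ 0.07143.


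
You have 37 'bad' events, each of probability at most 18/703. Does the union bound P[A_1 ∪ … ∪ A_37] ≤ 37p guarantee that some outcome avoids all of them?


Union bound: P[∪_{i=1}^{37} A_i] ≤ Σ_i P[A_i] ≤ 37·p = 37·(18/703) = 18/19.
Numerically: 18/19 ≈ 0.947.
Is 18/19 < 1? YES.
Since P[∪ A_i] ≤ 18/19 < 1, the complement has P[∩ A_i^c] ≥ 1 − 18/19 = 1/19 > 0, so some outcome avoids every A_i.

37·p = 18/19 ≈ 0.947; existence CERTIFIED by the union bound.


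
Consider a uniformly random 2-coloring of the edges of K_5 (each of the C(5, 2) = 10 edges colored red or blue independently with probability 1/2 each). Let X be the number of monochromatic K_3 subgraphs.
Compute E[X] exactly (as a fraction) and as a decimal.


Let X = Σ_S X_S over the C(5, 3) = 10 subsets S of size 3, where X_S = 1 if the K_3 on S is monochromatic.
For a fixed S, the K_3 on S has C(3, 2) = 3 edges. P[all 3 edges red] = (1/2)^3, and likewise for blue, so P[monochromatic] = 2·(1/2)^3 = 2^{1 − 3} = 1/4.
By linearity of expectation: E[X] = C(5, 3) · 2^{1 − 3} = 10 · 1/4 = 5/2.
Numerically: E[X] ≈ 2.5000.

E[X] = C(5,3)·2^(1−C(3,2)) = 5/2 ≈ 2.5000.


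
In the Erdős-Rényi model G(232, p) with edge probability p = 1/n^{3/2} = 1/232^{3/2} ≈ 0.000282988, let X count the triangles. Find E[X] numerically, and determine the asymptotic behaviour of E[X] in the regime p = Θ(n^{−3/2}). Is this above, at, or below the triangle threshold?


Number of potential triangles: C(232, 3) = 2054360.
Each occurs with probability p³ ≈ (0.000282988)³ ≈ 2.26623044e-11.
By linearity: E[X] = C(232, 3)·p³ ≈ 2054360 · 2.26623044e-11 ≈ 0.000047.
Since α = 3/2 > 1, p = c/n^{3/2} = o(1/n) is below the triangle threshold p ~ 1/n. Asymptotically E[X] ~ (c³/6)·n^{3(1−α)} = (1³/6)·n^{-1.5} → 0, so by Markov's inequality G has no triangles w.h.p.

E[X] ≈ 0.000047; in regime p = Θ(1/n^{3/2}) E[X] tends to 0 (below the triangle threshold p ~ 1/n).


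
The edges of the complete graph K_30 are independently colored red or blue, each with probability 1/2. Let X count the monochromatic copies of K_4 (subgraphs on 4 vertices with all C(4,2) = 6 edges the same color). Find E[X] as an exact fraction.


Let X = Σ_S X_S over the C(30, 4) = 27405 subsets S of size 4, where X_S = 1 if the K_4 on S is monochromatic.
For a fixed S, the K_4 on S has C(4, 2) = 6 edges. P[all 6 edges red] = (1/2)^6, and likewise for blue, so P[monochromatic] = 2·(1/2)^6 = 2^{1 − 6} = 1/32.
By linearity of expectation: E[X] = C(30, 4) · 2^{1 − 6} = 27405 · 1/32 = 27405/32.
Numerically: E[X] ≈ 856.406250.

E[X] = C(30,4)·2^(1−C(4,2)) = 27405/32 ≈ 856.406250.


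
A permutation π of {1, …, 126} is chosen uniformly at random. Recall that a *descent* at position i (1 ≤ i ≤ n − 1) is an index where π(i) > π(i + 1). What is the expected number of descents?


Write X = Σ X_I over i = 1, …, 125, with X_I the indicator of one descent.
There are 125 indicators.
For each fixed i, the pair (π(i), π(i+1)) is a uniformly random ordered pair of distinct values from {1, …, 126}; by symmetry P[π(i) > π(i+1)] = 1/2.
By linearity: E[X] = 125 · (1/2) = (126 − 1) · (1/2) = 125/2 ≈ 62.50000.

E[X] = 125/2 = 62.50000.


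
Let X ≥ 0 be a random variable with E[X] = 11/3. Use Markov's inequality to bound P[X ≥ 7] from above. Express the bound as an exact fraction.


μ = E[X] = 11/3, a = 7.
Markov: P[X ≥ 7] ≤ μ/a = (11/3)/7 = 11/21.
Numerically: ≈ 0.524.
(Since a = 7 > μ = 3.667, the bound 11/21 is < 1 and informative.)

P[X ≥ 7] ≤ 11/21 ≈ 0.524.


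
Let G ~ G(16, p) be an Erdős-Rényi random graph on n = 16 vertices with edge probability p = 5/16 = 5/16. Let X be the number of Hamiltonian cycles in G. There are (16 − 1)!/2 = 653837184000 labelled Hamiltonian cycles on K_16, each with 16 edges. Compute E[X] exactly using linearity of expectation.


K_16 has (16 − 1)!/2 = 653837184000 labelled Hamiltonian cycles.
For each such Hamiltonian cycle H, let X_H = 1 if all 16 edges of H are present in G. Then P[X_H = 1] = p^{16} = (5/16)^{16} = 152587890625/18446744073709551616.
By linearity of expectation: E[X] = Σ_H E[X_H] = 653837184000 · p^{16} = 653837184000 · 152587890625/18446744073709551616 = 97429332733154296875/18014398509481984.
Numerically: E[X] ≈ 5408.4.

E[X] = 653837184000 · (5/16)^{16} = 97429332733154296875/18014398509481984 ≈ 5408.4.


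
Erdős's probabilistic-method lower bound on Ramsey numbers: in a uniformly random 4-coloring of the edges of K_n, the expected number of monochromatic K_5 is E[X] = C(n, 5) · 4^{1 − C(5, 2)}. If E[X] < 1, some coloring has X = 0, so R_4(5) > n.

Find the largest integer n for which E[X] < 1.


We need C(n, 5) · 4^{1 − 10} < 1, i.e. C(n, 5) < 4^{10 − 1} = 262144.
Check values of n near the boundary:
  n = 32: C(32, 5) = 201376; 201376 < 262144? YES
  n = 33: C(33, 5) = 237336; 237336 < 262144? YES
  n = 34: C(34, 5) = 278256; 278256 < 262144? NO
The largest n with C(n, 5) < 262144 is n = 33 (where E[X] = 29667/32768 ≈ 0.9054). Hence R_4(5) > 33, i.e. R_4(5) ≥ 34.

Largest n = 33; hence R_4(5) > 33.


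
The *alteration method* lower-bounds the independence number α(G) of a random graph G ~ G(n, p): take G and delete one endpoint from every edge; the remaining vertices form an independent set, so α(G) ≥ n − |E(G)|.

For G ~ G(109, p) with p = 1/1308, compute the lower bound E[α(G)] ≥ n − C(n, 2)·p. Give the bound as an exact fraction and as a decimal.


E[|E(G)|] = C(109, 2)·p = 5886 · (1/1308) = 9/2.
E[α(G)] ≥ n − E[|E(G)|] = 109 − 9/2 = 209/2.
Numerically: ≈ 104.50000.
(This is only a lower bound; the true E[α(G)] may be larger.)

E[α(G)] ≥ 209/2 ≈ 104.50000.


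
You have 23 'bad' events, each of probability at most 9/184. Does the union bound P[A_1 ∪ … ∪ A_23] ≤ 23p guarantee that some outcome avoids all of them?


Union bound: P[∪_{i=1}^{23} A_i] ≤ Σ_i P[A_i] ≤ 23·p = 23·(9/184) = 9/8.
Numerically: 9/8 ≈ 1.12500.
Is 9/8 < 1? NO.
Since the bound 9/8 is ≥ 1, the union bound is uninformative here; it does NOT by itself certify existence.

23·p = 9/8 ≈ 1.12500; existence NOT certified by the union bound.


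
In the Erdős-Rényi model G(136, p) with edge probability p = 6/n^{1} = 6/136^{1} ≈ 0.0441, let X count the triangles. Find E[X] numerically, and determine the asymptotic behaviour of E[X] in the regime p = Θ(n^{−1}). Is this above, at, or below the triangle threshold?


Number of potential triangles: C(136, 3) = 410040.
Each occurs with probability p³ ≈ (0.0441)³ ≈ 8.58691e-05.
By linearity: E[X] = C(136, 3)·p³ ≈ 410040 · 8.58691e-05 ≈ 35.210.
Here α = 1, so p = 6/n is exactly at the triangle threshold p ~ 1/n. Asymptotically E[X] → c³/6 = 6³/6 = 36 ≈ 36.000, a bounded constant. In this regime the triangle count is asymptotically Poisson(c³/6).

E[X] ≈ 35.210; in regime p = Θ(1/n^{1}) E[X] stays bounded (at the triangle threshold p ~ 1/n).


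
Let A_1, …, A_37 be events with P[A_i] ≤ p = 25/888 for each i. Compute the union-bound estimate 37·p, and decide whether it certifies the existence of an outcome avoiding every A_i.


Union bound: P[∪_{i=1}^{37} A_i] ≤ Σ_i P[A_i] ≤ 37·p = 37·(25/888) = 25/24.
Numerically: 25/24 ≈ 1.0417.
Is 25/24 < 1? NO.
Since the bound 25/24 is ≥ 1, the union bound is uninformative here; it does NOT by itself certify existence.

37·p = 25/24 ≈ 1.0417; existence NOT certified by the union bound.


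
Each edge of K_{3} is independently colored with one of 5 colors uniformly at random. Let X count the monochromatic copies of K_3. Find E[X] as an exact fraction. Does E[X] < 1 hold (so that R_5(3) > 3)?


E[X] = C(3, 3) · 5^{1 − 3} = 1 · 5^{−2} = 1/25.
As a reduced fraction: E[X] = 1/25 ≈ 0.040000.
Is E[X] < 1? YES.
Since E[X] < 1, there exists a 5-coloring of K_{3} with no monochromatic K_3; hence R_5(3) > 3.

E[X] = 1/25 ≈ 0.040000; E[X] < 1, so R_5(3) > 3.


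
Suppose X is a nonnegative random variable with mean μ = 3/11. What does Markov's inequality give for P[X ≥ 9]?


μ = E[X] = 3/11, a = 9.
Markov: P[X ≥ 9] ≤ μ/a = (3/11)/9 = 1/33.
Numerically: ≈ 0.0303.
(Since a = 9 > μ = 0.2727, the bound 1/33 is < 1 and informative.)

P[X ≥ 9] ≤ 1/33 ≈ 0.0303.


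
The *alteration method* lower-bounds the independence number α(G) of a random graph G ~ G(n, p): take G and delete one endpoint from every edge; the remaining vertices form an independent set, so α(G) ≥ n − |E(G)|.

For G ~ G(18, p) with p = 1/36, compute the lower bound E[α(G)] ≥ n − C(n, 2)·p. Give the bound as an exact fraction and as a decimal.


E[|E(G)|] = C(18, 2)·p = 153 · (1/36) = 17/4.
E[α(G)] ≥ n − E[|E(G)|] = 18 − 17/4 = 55/4.
Numerically: ≈ 13.750000.
(This is only a lower bound; the true E[α(G)] may be larger.)

E[α(G)] ≥ 55/4 ≈ 13.750000.


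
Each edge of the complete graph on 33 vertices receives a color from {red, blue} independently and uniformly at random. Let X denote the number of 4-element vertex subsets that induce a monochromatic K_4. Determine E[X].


Let X = Σ_S X_S over the C(33, 4) = 40920 subsets S of size 4, where X_S = 1 if the K_4 on S is monochromatic.
For a fixed S, the K_4 on S has C(4, 2) = 6 edges. P[all 6 edges red] = (1/2)^6, and likewise for blue, so P[monochromatic] = 2·(1/2)^6 = 2^{1 − 6} = 1/32.
Summing: E[X] = C(33, 4) · 2^{1 − 6} = 40920 · 1/32 = 5115/4.
Numerically: E[X] ≈ 1278.7500.

E[X] = C(33,4)·2^(1−C(4,2)) = 5115/4 ≈ 1278.7500.


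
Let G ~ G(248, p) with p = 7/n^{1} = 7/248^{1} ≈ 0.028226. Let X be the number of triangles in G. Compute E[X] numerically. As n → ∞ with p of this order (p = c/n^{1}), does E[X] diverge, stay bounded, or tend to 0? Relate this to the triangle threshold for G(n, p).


Number of potential triangles: C(248, 3) = 2511496.
Each occurs with probability p³ ≈ (0.028226)³ ≈ 2.2487391e-05.
By linearity: E[X] = C(248, 3)·p³ ≈ 2511496 · 2.2487391e-05 ≈ 56.47699.
Here α = 1, so p = 7/n is exactly at the triangle threshold p ~ 1/n. Asymptotically E[X] → c³/6 = 7³/6 = 343/6 ≈ 57.16667, a bounded constant. In this regime the triangle count is asymptotically Poisson(c³/6).

E[X] ≈ 56.47699; in regime p = Θ(1/n^{1}) E[X] stays bounded (at the triangle threshold p ~ 1/n).


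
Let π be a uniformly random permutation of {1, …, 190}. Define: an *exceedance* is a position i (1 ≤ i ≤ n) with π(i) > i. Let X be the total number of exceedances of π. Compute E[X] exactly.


Write X = Σ_{i=1}^{190} X_i, where X_i = 1_{π(i) > i}.
For each fixed i, π(i) is uniform over {1, …, 190} (marginal of a uniform permutation), so P[π(i) > i] = (n − i)/n. Summing: Σ_{i=1}^{190} (n − i)/n = (0 + 1 + … + 189)/190 = 190(190 − 1)/(2·190) = (190 − 1)/2.
Hence E[X] = Σ_{i=1}^{190} (190 − i)/190 = 189/2 ≈ 94.500000.

E[X] = 189/2 = 94.500000.


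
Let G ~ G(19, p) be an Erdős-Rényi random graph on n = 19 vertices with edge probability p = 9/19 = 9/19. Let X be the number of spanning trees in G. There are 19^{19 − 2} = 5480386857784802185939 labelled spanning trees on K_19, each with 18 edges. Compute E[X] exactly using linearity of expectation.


K_19 has 19^{19 − 2} = 5480386857784802185939 labelled spanning trees.
For each such spanning tree H, let X_H = 1 if all 18 edges of H are present in G. Then P[X_H = 1] = p^{18} = (9/19)^{18} = 150094635296999121/104127350297911241532841.
By linearity: E[X] = Σ_H E[X_H] = 5480386857784802185939 · p^{18} = 5480386857784802185939 · 150094635296999121/104127350297911241532841 = 150094635296999121/19.
Numerically: E[X] ≈ 7.9e+15.

E[X] = 5480386857784802185939 · (9/19)^{18} = 150094635296999121/19 ≈ 7.9e+15.


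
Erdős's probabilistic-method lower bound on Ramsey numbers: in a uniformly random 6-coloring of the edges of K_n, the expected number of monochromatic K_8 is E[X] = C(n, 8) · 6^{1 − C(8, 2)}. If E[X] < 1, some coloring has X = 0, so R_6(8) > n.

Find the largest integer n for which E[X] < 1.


We need C(n, 8) · 6^{1 − 28} < 1, i.e. C(n, 8) < 6^{28 − 1} = 1023490369077469249536.
Check values of n near the boundary:
  n = 1593: C(1593, 8) = 1010555394551193970323; 1010555394551193970323 < 1023490369077469249536? YES
  n = 1594: C(1594, 8) = 1015652773590544255167; 1015652773590544255167 < 1023490369077469249536? YES
  n = 1595: C(1595, 8) = 1020772636343363633895; 1020772636343363633895 < 1023490369077469249536? YES
  n = 1596: C(1596, 8) = 1025915067760710553965; 1025915067760710553965 < 1023490369077469249536? NO
  n = 1597: C(1597, 8) = 1031080153060953275445; 1031080153060953275445 < 1023490369077469249536? NO
  n = 1598: C(1598, 8) = 1036267977730442348529; 1036267977730442348529 < 1023490369077469249536? NO
The largest n with C(n, 8) < 1023490369077469249536 is n = 1595 (where E[X] = 113419181815929292655/113721152119718805504 ≈ 0.9973). Hence R_6(8) > 1595, i.e. R_6(8) ≥ 1596.

Largest n = 1595; hence R_6(8) > 1595.


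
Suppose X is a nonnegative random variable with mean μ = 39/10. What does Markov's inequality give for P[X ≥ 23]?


μ = E[X] = 39/10, a = 23.
Markov: P[X ≥ 23] ≤ μ/a = (39/10)/23 = 39/230.
Numerically: ≈ 0.1696.
(Since a = 23 > μ = 3.9000, the bound 39/230 is < 1 and informative.)

P[X ≥ 23] ≤ 39/230 ≈ 0.1696.


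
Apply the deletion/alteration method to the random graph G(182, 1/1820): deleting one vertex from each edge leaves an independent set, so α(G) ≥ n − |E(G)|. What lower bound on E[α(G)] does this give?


E[|E(G)|] = C(182, 2)·p = 16471 · (1/1820) = 181/20.
E[α(G)] ≥ n − E[|E(G)|] = 182 − 181/20 = 3459/20.
Numerically: ≈ 172.950.
(This is only a lower bound; the true E[α(G)] may be larger.)

E[α(G)] ≥ 3459/20 ≈ 172.950.


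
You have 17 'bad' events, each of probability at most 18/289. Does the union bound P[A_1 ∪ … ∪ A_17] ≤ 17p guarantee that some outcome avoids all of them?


Union bound: P[∪_{i=1}^{17} A_i] ≤ Σ_i P[A_i] ≤ 17·p = 17·(18/289) = 18/17.
Numerically: 18/17 ≈ 1.058824.
Is 18/17 < 1? NO.
Since the bound 18/17 is ≥ 1, the union bound is uninformative here; it does NOT by itself certify existence.

17·p = 18/17 ≈ 1.058824; existence NOT certified by the union bound.


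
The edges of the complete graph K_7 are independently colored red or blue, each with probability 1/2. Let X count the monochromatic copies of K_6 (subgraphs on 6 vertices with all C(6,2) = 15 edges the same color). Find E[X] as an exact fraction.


Let X = Σ_S X_S over the C(7, 6) = 7 subsets S of size 6, where X_S = 1 if the K_6 on S is monochromatic.
For a fixed S, the K_6 on S has C(6, 2) = 15 edges. P[all 15 edges red] = (1/2)^15, and likewise for blue, so P[monochromatic] = 2·(1/2)^15 = 2^{1 − 15} = 1/16384.
By linearity of expectation: E[X] = C(7, 6) · 2^{1 − 15} = 7 · 1/16384 = 7/16384.
Numerically: E[X] ≈ 0.00043.

E[X] = C(7,6)·2^(1−C(6,2)) = 7/16384 ≈ 0.00043.


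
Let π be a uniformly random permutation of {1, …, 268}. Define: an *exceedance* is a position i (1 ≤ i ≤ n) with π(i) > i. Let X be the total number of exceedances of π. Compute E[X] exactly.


Write X = Σ_{i=1}^{268} X_i, where X_i = 1_{π(i) > i}.
For each fixed i, π(i) is uniform over {1, …, 268} (marginal of a uniform permutation), so P[π(i) > i] = (n − i)/n. Summing: Σ_{i=1}^{268} (n − i)/n = (0 + 1 + … + 267)/268 = 268(268 − 1)/(2·268) = (268 − 1)/2.
Hence E[X] = Σ_{i=1}^{268} (268 − i)/268 = 267/2 ≈ 133.500000.

E[X] = 267/2 = 133.500000.


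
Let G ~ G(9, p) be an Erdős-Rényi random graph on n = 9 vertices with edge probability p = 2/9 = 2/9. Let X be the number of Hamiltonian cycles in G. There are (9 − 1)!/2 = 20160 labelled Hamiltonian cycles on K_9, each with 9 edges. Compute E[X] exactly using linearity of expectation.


K_9 has (9 − 1)!/2 = 20160 labelled Hamiltonian cycles.
For each such Hamiltonian cycle H, let X_H = 1 if all 9 edges of H are present in G. Then P[X_H = 1] = p^{9} = (2/9)^{9} = 512/387420489.
Summing the indicators: E[X] = Σ_H E[X_H] = 20160 · p^{9} = 20160 · 512/387420489 = 1146880/43046721.
Numerically: E[X] ≈ 0.02664.

E[X] = 20160 · (2/9)^{9} = 1146880/43046721 ≈ 0.02664.


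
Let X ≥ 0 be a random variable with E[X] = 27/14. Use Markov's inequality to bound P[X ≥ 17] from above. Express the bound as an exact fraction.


μ = E[X] = 27/14, a = 17.
Markov: P[X ≥ 17] ≤ μ/a = (27/14)/17 = 27/238.
Numerically: ≈ 0.113.
(Since a = 17 > μ = 1.929, the bound 27/238 is < 1 and informative.)

P[X ≥ 17] ≤ 27/238 ≈ 0.113.


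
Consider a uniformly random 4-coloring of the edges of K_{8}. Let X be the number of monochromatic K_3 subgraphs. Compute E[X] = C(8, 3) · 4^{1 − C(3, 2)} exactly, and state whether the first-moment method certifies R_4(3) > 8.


E[X] = C(8, 3) · 4^{1 − 3} = 56 · 4^{−2} = 56/16.
As a reduced fraction: E[X] = 7/2 ≈ 3.50000.
Is E[X] < 1? NO.
Since E[X] ≥ 1, the first-moment bound is inconclusive at n = 8; it does NOT by itself certify R_4(3) > 8.

E[X] = 7/2 ≈ 3.50000; E[X] ≥ 1; first-moment method inconclusive here.


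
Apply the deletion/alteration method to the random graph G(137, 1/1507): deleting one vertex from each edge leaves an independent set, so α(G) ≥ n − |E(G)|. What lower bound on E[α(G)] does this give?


E[|E(G)|] = C(137, 2)·p = 9316 · (1/1507) = 68/11.
E[α(G)] ≥ n − E[|E(G)|] = 137 − 68/11 = 1439/11.
Numerically: ≈ 130.818.
(This is only a lower bound; the true E[α(G)] may be larger.)

E[α(G)] ≥ 1439/11 ≈ 130.818.


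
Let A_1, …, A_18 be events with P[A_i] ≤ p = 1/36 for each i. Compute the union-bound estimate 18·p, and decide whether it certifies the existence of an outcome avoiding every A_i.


Union bound: P[∪_{i=1}^{18} A_i] ≤ Σ_i P[A_i] ≤ 18·p = 18·(1/36) = 1/2.
Numerically: 1/2 ≈ 0.5000.
Is 1/2 < 1? YES.
Since P[∪ A_i] ≤ 1/2 < 1, the complement has P[∩ A_i^c] ≥ 1 − 1/2 = 1/2 > 0, so some outcome avoids every A_i.

18·p = 1/2 ≈ 0.5000; existence CERTIFIED by the union bound.


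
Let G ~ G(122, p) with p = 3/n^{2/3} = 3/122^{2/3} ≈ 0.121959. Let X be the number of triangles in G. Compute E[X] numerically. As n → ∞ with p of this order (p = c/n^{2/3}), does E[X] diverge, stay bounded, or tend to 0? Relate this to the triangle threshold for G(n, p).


Number of potential triangles: C(122, 3) = 295240.
Each occurs with probability p³ ≈ (0.121959)³ ≈ 1.81402849e-03.
By linearity: E[X] = C(122, 3)·p³ ≈ 295240 · 1.81402849e-03 ≈ 535.573770.
Since α = 2/3 < 1, p = c/n^{2/3} ≫ 1/n is above the triangle threshold p ~ 1/n. Asymptotically E[X] ~ (c³/6)·n^{3(1−α)} = (3³/6)·n^{1} → ∞; triangles are abundant w.h.p.

E[X] ≈ 535.573770; in regime p = Θ(1/n^{2/3}) E[X] diverges (above the triangle threshold p ~ 1/n).


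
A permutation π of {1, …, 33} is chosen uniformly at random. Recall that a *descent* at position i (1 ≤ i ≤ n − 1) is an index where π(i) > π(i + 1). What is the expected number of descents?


Write X = Σ X_I over i = 1, …, 32, with X_I the indicator of one descent.
There are 32 indicators.
For each fixed i, the pair (π(i), π(i+1)) is a uniformly random ordered pair of distinct values from {1, …, 33}; by symmetry P[π(i) > π(i+1)] = 1/2.
By linearity: E[X] = 32 · (1/2) = (33 − 1) · (1/2) = 16 ≈ 16.00000.

E[X] = 16 = 16.00000.


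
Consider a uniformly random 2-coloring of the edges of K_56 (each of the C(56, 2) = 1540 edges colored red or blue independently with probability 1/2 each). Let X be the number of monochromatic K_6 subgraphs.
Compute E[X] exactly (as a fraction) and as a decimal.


Let X = Σ_S X_S over the C(56, 6) = 32468436 subsets S of size 6, where X_S = 1 if the K_6 on S is monochromatic.
For a fixed S, the K_6 on S has C(6, 2) = 15 edges. P[all 15 edges red] = (1/2)^15, and likewise for blue, so P[monochromatic] = 2·(1/2)^15 = 2^{1 − 15} = 1/16384.
Summing: E[X] = C(56, 6) · 2^{1 − 15} = 32468436 · 1/16384 = 8117109/4096.
Numerically: E[X] ≈ 1981.716.

E[X] = C(56,6)·2^(1−C(6,2)) = 8117109/4096 ≈ 1981.716.


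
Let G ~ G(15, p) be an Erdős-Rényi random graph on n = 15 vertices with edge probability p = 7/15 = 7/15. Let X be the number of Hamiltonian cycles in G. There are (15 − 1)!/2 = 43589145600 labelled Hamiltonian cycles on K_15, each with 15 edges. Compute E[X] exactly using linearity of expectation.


K_15 has (15 − 1)!/2 = 43589145600 labelled Hamiltonian cycles.
For each such Hamiltonian cycle H, let X_H = 1 if all 15 edges of H are present in G. Then P[X_H = 1] = p^{15} = (7/15)^{15} = 4747561509943/437893890380859375.
By linearity of expectation: E[X] = Σ_H E[X_H] = 43589145600 · p^{15} = 43589145600 · 4747561509943/437893890380859375 = 34064551424174695424/72081298828125.
Numerically: E[X] ≈ 4.73e+05.

E[X] = 43589145600 · (7/15)^{15} = 34064551424174695424/72081298828125 ≈ 4.73e+05.


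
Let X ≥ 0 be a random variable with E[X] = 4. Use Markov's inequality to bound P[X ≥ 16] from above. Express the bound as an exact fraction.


μ = E[X] = 4, a = 16.
Markov: P[X ≥ 16] ≤ μ/a = (4)/16 = 1/4.
Numerically: ≈ 0.250000.
(Since a = 16 > μ = 4.000000, the bound 1/4 is < 1 and informative.)

P[X ≥ 16] ≤ 1/4 ≈ 0.250000.


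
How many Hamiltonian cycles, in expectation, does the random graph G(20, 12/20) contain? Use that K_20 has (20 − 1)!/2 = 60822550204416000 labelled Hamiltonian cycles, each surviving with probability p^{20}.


K_20 has (20 − 1)!/2 = 60822550204416000 labelled Hamiltonian cycles.
For each such Hamiltonian cycle H, let X_H = 1 if all 20 edges of H are present in G. Then P[X_H = 1] = p^{20} = (3/5)^{20} = 3486784401/95367431640625.
By linearity of expectation: E[X] = Σ_H E[X_H] = 60822550204416000 · p^{20} = 60822550204416000 · 3486784401/95367431640625 = 1696600954254376560918528/762939453125.
Numerically: E[X] ≈ 2.22377e+12.

E[X] = 60822550204416000 · (3/5)^{20} = 1696600954254376560918528/762939453125 ≈ 2.22377e+12.
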